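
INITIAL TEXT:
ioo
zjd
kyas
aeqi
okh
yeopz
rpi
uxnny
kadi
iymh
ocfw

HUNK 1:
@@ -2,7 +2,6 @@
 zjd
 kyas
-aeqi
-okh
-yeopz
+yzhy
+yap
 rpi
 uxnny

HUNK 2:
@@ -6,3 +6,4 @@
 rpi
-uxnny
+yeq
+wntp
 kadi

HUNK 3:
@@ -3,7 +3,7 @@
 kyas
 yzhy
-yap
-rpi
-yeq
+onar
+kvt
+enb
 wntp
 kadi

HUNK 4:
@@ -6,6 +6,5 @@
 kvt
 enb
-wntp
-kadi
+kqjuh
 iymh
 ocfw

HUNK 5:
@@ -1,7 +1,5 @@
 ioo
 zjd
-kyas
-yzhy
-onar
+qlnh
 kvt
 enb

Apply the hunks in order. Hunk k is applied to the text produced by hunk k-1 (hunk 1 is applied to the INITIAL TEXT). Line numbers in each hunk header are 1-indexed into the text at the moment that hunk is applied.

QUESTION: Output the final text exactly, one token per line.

Answer: ioo
zjd
qlnh
kvt
enb
kqjuh
iymh
ocfw

Derivation:
Hunk 1: at line 2 remove [aeqi,okh,yeopz] add [yzhy,yap] -> 10 lines: ioo zjd kyas yzhy yap rpi uxnny kadi iymh ocfw
Hunk 2: at line 6 remove [uxnny] add [yeq,wntp] -> 11 lines: ioo zjd kyas yzhy yap rpi yeq wntp kadi iymh ocfw
Hunk 3: at line 3 remove [yap,rpi,yeq] add [onar,kvt,enb] -> 11 lines: ioo zjd kyas yzhy onar kvt enb wntp kadi iymh ocfw
Hunk 4: at line 6 remove [wntp,kadi] add [kqjuh] -> 10 lines: ioo zjd kyas yzhy onar kvt enb kqjuh iymh ocfw
Hunk 5: at line 1 remove [kyas,yzhy,onar] add [qlnh] -> 8 lines: ioo zjd qlnh kvt enb kqjuh iymh ocfw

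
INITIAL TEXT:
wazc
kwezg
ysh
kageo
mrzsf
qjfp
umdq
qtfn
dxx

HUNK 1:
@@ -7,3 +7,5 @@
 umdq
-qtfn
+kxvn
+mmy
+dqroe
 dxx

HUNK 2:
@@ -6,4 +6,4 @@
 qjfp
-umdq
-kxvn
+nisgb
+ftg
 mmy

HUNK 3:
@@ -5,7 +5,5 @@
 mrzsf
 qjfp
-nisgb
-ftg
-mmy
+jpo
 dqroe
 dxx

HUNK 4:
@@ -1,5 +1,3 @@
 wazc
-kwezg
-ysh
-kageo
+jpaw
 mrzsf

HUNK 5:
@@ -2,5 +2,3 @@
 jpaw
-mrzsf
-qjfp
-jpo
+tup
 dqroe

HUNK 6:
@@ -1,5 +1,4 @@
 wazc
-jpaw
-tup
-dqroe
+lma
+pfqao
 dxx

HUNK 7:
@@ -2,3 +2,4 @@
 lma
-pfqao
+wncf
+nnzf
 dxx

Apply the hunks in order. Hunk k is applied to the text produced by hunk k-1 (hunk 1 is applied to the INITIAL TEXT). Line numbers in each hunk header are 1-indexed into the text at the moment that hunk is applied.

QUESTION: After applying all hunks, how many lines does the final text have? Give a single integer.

Answer: 5

Derivation:
Hunk 1: at line 7 remove [qtfn] add [kxvn,mmy,dqroe] -> 11 lines: wazc kwezg ysh kageo mrzsf qjfp umdq kxvn mmy dqroe dxx
Hunk 2: at line 6 remove [umdq,kxvn] add [nisgb,ftg] -> 11 lines: wazc kwezg ysh kageo mrzsf qjfp nisgb ftg mmy dqroe dxx
Hunk 3: at line 5 remove [nisgb,ftg,mmy] add [jpo] -> 9 lines: wazc kwezg ysh kageo mrzsf qjfp jpo dqroe dxx
Hunk 4: at line 1 remove [kwezg,ysh,kageo] add [jpaw] -> 7 lines: wazc jpaw mrzsf qjfp jpo dqroe dxx
Hunk 5: at line 2 remove [mrzsf,qjfp,jpo] add [tup] -> 5 lines: wazc jpaw tup dqroe dxx
Hunk 6: at line 1 remove [jpaw,tup,dqroe] add [lma,pfqao] -> 4 lines: wazc lma pfqao dxx
Hunk 7: at line 2 remove [pfqao] add [wncf,nnzf] -> 5 lines: wazc lma wncf nnzf dxx
Final line count: 5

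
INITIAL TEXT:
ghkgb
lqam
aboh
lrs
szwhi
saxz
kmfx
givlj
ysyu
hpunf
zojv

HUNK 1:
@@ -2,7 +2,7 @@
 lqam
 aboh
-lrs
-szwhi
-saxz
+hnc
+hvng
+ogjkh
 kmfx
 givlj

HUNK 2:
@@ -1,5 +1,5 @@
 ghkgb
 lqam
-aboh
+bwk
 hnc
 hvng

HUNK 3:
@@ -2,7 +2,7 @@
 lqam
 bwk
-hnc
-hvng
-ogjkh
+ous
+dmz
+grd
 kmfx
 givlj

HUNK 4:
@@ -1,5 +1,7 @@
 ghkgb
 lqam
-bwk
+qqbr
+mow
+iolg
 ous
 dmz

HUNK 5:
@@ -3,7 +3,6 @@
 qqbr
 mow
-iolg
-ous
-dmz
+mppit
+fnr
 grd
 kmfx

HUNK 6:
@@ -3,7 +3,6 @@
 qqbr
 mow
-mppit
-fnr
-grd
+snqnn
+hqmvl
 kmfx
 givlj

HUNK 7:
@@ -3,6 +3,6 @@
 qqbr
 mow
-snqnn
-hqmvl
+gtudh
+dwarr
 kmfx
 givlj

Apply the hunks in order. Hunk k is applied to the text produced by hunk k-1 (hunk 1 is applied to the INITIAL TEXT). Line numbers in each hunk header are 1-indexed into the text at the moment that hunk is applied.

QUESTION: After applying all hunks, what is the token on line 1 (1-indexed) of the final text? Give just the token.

Answer: ghkgb

Derivation:
Hunk 1: at line 2 remove [lrs,szwhi,saxz] add [hnc,hvng,ogjkh] -> 11 lines: ghkgb lqam aboh hnc hvng ogjkh kmfx givlj ysyu hpunf zojv
Hunk 2: at line 1 remove [aboh] add [bwk] -> 11 lines: ghkgb lqam bwk hnc hvng ogjkh kmfx givlj ysyu hpunf zojv
Hunk 3: at line 2 remove [hnc,hvng,ogjkh] add [ous,dmz,grd] -> 11 lines: ghkgb lqam bwk ous dmz grd kmfx givlj ysyu hpunf zojv
Hunk 4: at line 1 remove [bwk] add [qqbr,mow,iolg] -> 13 lines: ghkgb lqam qqbr mow iolg ous dmz grd kmfx givlj ysyu hpunf zojv
Hunk 5: at line 3 remove [iolg,ous,dmz] add [mppit,fnr] -> 12 lines: ghkgb lqam qqbr mow mppit fnr grd kmfx givlj ysyu hpunf zojv
Hunk 6: at line 3 remove [mppit,fnr,grd] add [snqnn,hqmvl] -> 11 lines: ghkgb lqam qqbr mow snqnn hqmvl kmfx givlj ysyu hpunf zojv
Hunk 7: at line 3 remove [snqnn,hqmvl] add [gtudh,dwarr] -> 11 lines: ghkgb lqam qqbr mow gtudh dwarr kmfx givlj ysyu hpunf zojv
Final line 1: ghkgb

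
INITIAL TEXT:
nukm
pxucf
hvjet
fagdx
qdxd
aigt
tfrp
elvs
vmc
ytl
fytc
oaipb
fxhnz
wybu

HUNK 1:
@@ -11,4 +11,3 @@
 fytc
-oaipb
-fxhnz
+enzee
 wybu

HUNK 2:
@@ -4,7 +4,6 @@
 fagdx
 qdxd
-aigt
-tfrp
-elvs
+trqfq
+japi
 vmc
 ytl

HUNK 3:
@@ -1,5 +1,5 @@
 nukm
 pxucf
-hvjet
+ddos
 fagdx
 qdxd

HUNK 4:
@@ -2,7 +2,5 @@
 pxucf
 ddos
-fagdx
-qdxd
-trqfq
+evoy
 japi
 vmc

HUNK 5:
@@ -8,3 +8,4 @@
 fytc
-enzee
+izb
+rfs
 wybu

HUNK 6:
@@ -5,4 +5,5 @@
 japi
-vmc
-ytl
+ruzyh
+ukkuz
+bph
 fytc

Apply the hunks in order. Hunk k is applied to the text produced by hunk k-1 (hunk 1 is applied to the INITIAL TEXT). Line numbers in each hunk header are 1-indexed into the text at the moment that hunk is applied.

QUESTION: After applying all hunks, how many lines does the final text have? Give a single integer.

Answer: 12

Derivation:
Hunk 1: at line 11 remove [oaipb,fxhnz] add [enzee] -> 13 lines: nukm pxucf hvjet fagdx qdxd aigt tfrp elvs vmc ytl fytc enzee wybu
Hunk 2: at line 4 remove [aigt,tfrp,elvs] add [trqfq,japi] -> 12 lines: nukm pxucf hvjet fagdx qdxd trqfq japi vmc ytl fytc enzee wybu
Hunk 3: at line 1 remove [hvjet] add [ddos] -> 12 lines: nukm pxucf ddos fagdx qdxd trqfq japi vmc ytl fytc enzee wybu
Hunk 4: at line 2 remove [fagdx,qdxd,trqfq] add [evoy] -> 10 lines: nukm pxucf ddos evoy japi vmc ytl fytc enzee wybu
Hunk 5: at line 8 remove [enzee] add [izb,rfs] -> 11 lines: nukm pxucf ddos evoy japi vmc ytl fytc izb rfs wybu
Hunk 6: at line 5 remove [vmc,ytl] add [ruzyh,ukkuz,bph] -> 12 lines: nukm pxucf ddos evoy japi ruzyh ukkuz bph fytc izb rfs wybu
Final line count: 12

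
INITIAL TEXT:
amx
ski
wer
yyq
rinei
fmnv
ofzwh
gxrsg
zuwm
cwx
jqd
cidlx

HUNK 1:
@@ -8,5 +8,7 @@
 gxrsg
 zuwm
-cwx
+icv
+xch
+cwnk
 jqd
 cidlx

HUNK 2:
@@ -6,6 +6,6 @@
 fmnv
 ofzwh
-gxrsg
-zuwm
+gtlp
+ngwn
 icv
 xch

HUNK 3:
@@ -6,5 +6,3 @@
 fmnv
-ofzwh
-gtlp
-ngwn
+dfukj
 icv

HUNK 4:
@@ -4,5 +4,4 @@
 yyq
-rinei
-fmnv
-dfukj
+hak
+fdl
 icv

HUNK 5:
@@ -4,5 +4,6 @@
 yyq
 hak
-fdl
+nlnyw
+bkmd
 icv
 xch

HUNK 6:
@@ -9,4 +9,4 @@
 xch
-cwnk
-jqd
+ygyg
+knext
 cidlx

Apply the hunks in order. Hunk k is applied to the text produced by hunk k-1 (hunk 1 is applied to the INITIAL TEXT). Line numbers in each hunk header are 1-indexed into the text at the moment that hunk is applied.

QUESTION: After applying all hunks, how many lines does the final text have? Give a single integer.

Hunk 1: at line 8 remove [cwx] add [icv,xch,cwnk] -> 14 lines: amx ski wer yyq rinei fmnv ofzwh gxrsg zuwm icv xch cwnk jqd cidlx
Hunk 2: at line 6 remove [gxrsg,zuwm] add [gtlp,ngwn] -> 14 lines: amx ski wer yyq rinei fmnv ofzwh gtlp ngwn icv xch cwnk jqd cidlx
Hunk 3: at line 6 remove [ofzwh,gtlp,ngwn] add [dfukj] -> 12 lines: amx ski wer yyq rinei fmnv dfukj icv xch cwnk jqd cidlx
Hunk 4: at line 4 remove [rinei,fmnv,dfukj] add [hak,fdl] -> 11 lines: amx ski wer yyq hak fdl icv xch cwnk jqd cidlx
Hunk 5: at line 4 remove [fdl] add [nlnyw,bkmd] -> 12 lines: amx ski wer yyq hak nlnyw bkmd icv xch cwnk jqd cidlx
Hunk 6: at line 9 remove [cwnk,jqd] add [ygyg,knext] -> 12 lines: amx ski wer yyq hak nlnyw bkmd icv xch ygyg knext cidlx
Final line count: 12

Answer: 12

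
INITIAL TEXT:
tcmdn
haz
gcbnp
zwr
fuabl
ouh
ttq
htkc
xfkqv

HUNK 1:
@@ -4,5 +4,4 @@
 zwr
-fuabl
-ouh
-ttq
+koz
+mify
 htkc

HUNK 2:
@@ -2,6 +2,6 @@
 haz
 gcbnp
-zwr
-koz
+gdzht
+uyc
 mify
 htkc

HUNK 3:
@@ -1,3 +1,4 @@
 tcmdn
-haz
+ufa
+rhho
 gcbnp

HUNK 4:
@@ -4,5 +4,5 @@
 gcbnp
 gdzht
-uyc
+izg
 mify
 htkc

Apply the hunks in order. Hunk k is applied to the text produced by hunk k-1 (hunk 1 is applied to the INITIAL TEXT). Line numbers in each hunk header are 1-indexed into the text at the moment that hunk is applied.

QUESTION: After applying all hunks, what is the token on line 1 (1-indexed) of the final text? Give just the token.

Answer: tcmdn

Derivation:
Hunk 1: at line 4 remove [fuabl,ouh,ttq] add [koz,mify] -> 8 lines: tcmdn haz gcbnp zwr koz mify htkc xfkqv
Hunk 2: at line 2 remove [zwr,koz] add [gdzht,uyc] -> 8 lines: tcmdn haz gcbnp gdzht uyc mify htkc xfkqv
Hunk 3: at line 1 remove [haz] add [ufa,rhho] -> 9 lines: tcmdn ufa rhho gcbnp gdzht uyc mify htkc xfkqv
Hunk 4: at line 4 remove [uyc] add [izg] -> 9 lines: tcmdn ufa rhho gcbnp gdzht izg mify htkc xfkqv
Final line 1: tcmdn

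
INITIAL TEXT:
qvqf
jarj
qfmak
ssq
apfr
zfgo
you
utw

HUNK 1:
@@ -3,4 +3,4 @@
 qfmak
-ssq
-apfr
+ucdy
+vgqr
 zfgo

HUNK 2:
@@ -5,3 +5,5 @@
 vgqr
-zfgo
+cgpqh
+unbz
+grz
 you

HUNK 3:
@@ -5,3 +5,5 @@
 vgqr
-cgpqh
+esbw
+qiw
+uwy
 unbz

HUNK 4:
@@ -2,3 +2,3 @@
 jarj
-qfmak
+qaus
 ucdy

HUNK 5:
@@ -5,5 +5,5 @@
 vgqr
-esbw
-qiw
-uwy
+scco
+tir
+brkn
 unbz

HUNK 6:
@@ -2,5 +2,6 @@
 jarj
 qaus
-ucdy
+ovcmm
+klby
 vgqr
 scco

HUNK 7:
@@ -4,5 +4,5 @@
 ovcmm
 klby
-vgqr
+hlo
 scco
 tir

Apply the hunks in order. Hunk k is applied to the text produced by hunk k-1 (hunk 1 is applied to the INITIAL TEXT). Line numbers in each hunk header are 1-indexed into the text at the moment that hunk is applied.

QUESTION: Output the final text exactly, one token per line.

Hunk 1: at line 3 remove [ssq,apfr] add [ucdy,vgqr] -> 8 lines: qvqf jarj qfmak ucdy vgqr zfgo you utw
Hunk 2: at line 5 remove [zfgo] add [cgpqh,unbz,grz] -> 10 lines: qvqf jarj qfmak ucdy vgqr cgpqh unbz grz you utw
Hunk 3: at line 5 remove [cgpqh] add [esbw,qiw,uwy] -> 12 lines: qvqf jarj qfmak ucdy vgqr esbw qiw uwy unbz grz you utw
Hunk 4: at line 2 remove [qfmak] add [qaus] -> 12 lines: qvqf jarj qaus ucdy vgqr esbw qiw uwy unbz grz you utw
Hunk 5: at line 5 remove [esbw,qiw,uwy] add [scco,tir,brkn] -> 12 lines: qvqf jarj qaus ucdy vgqr scco tir brkn unbz grz you utw
Hunk 6: at line 2 remove [ucdy] add [ovcmm,klby] -> 13 lines: qvqf jarj qaus ovcmm klby vgqr scco tir brkn unbz grz you utw
Hunk 7: at line 4 remove [vgqr] add [hlo] -> 13 lines: qvqf jarj qaus ovcmm klby hlo scco tir brkn unbz grz you utw

Answer: qvqf
jarj
qaus
ovcmm
klby
hlo
scco
tir
brkn
unbz
grz
you
utw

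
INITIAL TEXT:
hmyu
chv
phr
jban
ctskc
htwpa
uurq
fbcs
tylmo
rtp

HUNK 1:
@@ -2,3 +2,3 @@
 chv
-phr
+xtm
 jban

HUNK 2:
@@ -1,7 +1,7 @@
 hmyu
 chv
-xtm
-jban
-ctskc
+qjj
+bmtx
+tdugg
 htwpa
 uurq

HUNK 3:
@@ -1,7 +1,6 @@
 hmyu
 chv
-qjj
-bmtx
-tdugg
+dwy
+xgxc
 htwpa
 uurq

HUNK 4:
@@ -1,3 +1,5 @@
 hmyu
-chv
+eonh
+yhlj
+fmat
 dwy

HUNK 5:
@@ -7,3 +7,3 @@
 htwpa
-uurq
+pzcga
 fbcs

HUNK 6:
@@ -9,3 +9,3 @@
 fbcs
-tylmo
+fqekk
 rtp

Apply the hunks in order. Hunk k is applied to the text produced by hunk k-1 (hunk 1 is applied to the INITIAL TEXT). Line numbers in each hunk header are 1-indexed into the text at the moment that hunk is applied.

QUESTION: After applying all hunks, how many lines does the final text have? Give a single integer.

Answer: 11

Derivation:
Hunk 1: at line 2 remove [phr] add [xtm] -> 10 lines: hmyu chv xtm jban ctskc htwpa uurq fbcs tylmo rtp
Hunk 2: at line 1 remove [xtm,jban,ctskc] add [qjj,bmtx,tdugg] -> 10 lines: hmyu chv qjj bmtx tdugg htwpa uurq fbcs tylmo rtp
Hunk 3: at line 1 remove [qjj,bmtx,tdugg] add [dwy,xgxc] -> 9 lines: hmyu chv dwy xgxc htwpa uurq fbcs tylmo rtp
Hunk 4: at line 1 remove [chv] add [eonh,yhlj,fmat] -> 11 lines: hmyu eonh yhlj fmat dwy xgxc htwpa uurq fbcs tylmo rtp
Hunk 5: at line 7 remove [uurq] add [pzcga] -> 11 lines: hmyu eonh yhlj fmat dwy xgxc htwpa pzcga fbcs tylmo rtp
Hunk 6: at line 9 remove [tylmo] add [fqekk] -> 11 lines: hmyu eonh yhlj fmat dwy xgxc htwpa pzcga fbcs fqekk rtp
Final line count: 11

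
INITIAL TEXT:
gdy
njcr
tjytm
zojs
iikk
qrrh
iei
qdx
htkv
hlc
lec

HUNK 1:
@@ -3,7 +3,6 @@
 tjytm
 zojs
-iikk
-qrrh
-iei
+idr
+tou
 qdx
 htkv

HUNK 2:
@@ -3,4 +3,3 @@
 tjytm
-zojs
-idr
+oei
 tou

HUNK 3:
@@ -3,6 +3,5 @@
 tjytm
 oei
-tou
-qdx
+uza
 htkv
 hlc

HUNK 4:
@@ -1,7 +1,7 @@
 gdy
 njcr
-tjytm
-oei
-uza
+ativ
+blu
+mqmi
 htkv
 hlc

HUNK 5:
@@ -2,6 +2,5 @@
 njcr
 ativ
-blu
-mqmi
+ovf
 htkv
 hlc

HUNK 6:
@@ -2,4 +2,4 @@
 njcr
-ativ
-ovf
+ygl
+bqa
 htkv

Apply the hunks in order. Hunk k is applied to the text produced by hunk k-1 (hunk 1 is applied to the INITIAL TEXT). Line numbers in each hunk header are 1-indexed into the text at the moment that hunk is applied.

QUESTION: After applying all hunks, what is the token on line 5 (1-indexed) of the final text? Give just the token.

Answer: htkv

Derivation:
Hunk 1: at line 3 remove [iikk,qrrh,iei] add [idr,tou] -> 10 lines: gdy njcr tjytm zojs idr tou qdx htkv hlc lec
Hunk 2: at line 3 remove [zojs,idr] add [oei] -> 9 lines: gdy njcr tjytm oei tou qdx htkv hlc lec
Hunk 3: at line 3 remove [tou,qdx] add [uza] -> 8 lines: gdy njcr tjytm oei uza htkv hlc lec
Hunk 4: at line 1 remove [tjytm,oei,uza] add [ativ,blu,mqmi] -> 8 lines: gdy njcr ativ blu mqmi htkv hlc lec
Hunk 5: at line 2 remove [blu,mqmi] add [ovf] -> 7 lines: gdy njcr ativ ovf htkv hlc lec
Hunk 6: at line 2 remove [ativ,ovf] add [ygl,bqa] -> 7 lines: gdy njcr ygl bqa htkv hlc lec
Final line 5: htkv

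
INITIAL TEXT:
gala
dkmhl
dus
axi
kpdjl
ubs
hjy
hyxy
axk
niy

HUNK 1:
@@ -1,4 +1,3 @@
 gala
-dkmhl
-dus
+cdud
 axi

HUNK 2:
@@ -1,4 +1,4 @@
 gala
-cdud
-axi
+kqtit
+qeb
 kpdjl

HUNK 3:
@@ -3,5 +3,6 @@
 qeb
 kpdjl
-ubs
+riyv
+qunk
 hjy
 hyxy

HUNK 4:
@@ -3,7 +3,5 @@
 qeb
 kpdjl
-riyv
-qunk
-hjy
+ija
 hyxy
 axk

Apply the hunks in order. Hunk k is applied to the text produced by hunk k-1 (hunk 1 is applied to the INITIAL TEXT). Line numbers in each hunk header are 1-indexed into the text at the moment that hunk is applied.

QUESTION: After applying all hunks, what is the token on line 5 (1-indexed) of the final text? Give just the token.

Answer: ija

Derivation:
Hunk 1: at line 1 remove [dkmhl,dus] add [cdud] -> 9 lines: gala cdud axi kpdjl ubs hjy hyxy axk niy
Hunk 2: at line 1 remove [cdud,axi] add [kqtit,qeb] -> 9 lines: gala kqtit qeb kpdjl ubs hjy hyxy axk niy
Hunk 3: at line 3 remove [ubs] add [riyv,qunk] -> 10 lines: gala kqtit qeb kpdjl riyv qunk hjy hyxy axk niy
Hunk 4: at line 3 remove [riyv,qunk,hjy] add [ija] -> 8 lines: gala kqtit qeb kpdjl ija hyxy axk niy
Final line 5: ija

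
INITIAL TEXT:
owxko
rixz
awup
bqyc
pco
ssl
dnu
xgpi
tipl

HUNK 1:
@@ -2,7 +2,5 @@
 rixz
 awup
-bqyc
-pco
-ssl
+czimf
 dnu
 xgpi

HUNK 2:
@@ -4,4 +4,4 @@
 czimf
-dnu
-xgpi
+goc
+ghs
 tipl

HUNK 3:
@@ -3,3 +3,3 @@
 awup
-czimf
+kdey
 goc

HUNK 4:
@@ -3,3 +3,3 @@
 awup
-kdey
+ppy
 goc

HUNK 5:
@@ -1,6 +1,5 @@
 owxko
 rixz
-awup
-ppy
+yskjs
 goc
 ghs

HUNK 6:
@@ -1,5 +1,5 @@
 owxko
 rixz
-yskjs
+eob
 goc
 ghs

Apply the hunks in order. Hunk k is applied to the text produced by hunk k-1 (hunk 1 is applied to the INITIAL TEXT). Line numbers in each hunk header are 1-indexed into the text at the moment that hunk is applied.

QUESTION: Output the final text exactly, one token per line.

Answer: owxko
rixz
eob
goc
ghs
tipl

Derivation:
Hunk 1: at line 2 remove [bqyc,pco,ssl] add [czimf] -> 7 lines: owxko rixz awup czimf dnu xgpi tipl
Hunk 2: at line 4 remove [dnu,xgpi] add [goc,ghs] -> 7 lines: owxko rixz awup czimf goc ghs tipl
Hunk 3: at line 3 remove [czimf] add [kdey] -> 7 lines: owxko rixz awup kdey goc ghs tipl
Hunk 4: at line 3 remove [kdey] add [ppy] -> 7 lines: owxko rixz awup ppy goc ghs tipl
Hunk 5: at line 1 remove [awup,ppy] add [yskjs] -> 6 lines: owxko rixz yskjs goc ghs tipl
Hunk 6: at line 1 remove [yskjs] add [eob] -> 6 lines: owxko rixz eob goc ghs tipl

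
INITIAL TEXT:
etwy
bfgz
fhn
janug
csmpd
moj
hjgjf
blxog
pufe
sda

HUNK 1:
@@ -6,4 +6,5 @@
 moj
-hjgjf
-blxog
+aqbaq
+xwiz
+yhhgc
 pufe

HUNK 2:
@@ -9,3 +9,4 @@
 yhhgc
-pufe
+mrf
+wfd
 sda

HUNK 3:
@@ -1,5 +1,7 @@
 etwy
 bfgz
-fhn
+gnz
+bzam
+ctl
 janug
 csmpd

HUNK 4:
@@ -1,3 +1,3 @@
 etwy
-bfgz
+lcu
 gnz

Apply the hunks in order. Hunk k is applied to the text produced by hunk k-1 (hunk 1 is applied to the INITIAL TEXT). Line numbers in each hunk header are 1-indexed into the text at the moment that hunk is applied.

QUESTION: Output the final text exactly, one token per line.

Hunk 1: at line 6 remove [hjgjf,blxog] add [aqbaq,xwiz,yhhgc] -> 11 lines: etwy bfgz fhn janug csmpd moj aqbaq xwiz yhhgc pufe sda
Hunk 2: at line 9 remove [pufe] add [mrf,wfd] -> 12 lines: etwy bfgz fhn janug csmpd moj aqbaq xwiz yhhgc mrf wfd sda
Hunk 3: at line 1 remove [fhn] add [gnz,bzam,ctl] -> 14 lines: etwy bfgz gnz bzam ctl janug csmpd moj aqbaq xwiz yhhgc mrf wfd sda
Hunk 4: at line 1 remove [bfgz] add [lcu] -> 14 lines: etwy lcu gnz bzam ctl janug csmpd moj aqbaq xwiz yhhgc mrf wfd sda

Answer: etwy
lcu
gnz
bzam
ctl
janug
csmpd
moj
aqbaq
xwiz
yhhgc
mrf
wfd
sda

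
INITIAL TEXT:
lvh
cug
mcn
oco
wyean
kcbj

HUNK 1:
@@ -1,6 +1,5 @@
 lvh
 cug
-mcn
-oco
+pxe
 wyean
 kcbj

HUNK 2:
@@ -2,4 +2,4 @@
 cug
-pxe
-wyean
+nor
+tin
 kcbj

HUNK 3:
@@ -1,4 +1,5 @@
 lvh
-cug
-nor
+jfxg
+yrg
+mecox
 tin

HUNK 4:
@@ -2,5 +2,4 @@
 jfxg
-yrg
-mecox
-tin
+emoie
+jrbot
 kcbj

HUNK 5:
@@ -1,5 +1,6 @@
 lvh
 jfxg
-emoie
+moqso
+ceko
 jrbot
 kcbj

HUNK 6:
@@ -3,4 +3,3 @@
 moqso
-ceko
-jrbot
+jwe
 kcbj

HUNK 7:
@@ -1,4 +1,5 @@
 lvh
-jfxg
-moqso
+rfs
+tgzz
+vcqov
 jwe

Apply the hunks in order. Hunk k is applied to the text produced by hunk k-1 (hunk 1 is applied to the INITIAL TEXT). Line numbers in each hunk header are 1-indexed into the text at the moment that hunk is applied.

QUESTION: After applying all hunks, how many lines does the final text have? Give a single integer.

Hunk 1: at line 1 remove [mcn,oco] add [pxe] -> 5 lines: lvh cug pxe wyean kcbj
Hunk 2: at line 2 remove [pxe,wyean] add [nor,tin] -> 5 lines: lvh cug nor tin kcbj
Hunk 3: at line 1 remove [cug,nor] add [jfxg,yrg,mecox] -> 6 lines: lvh jfxg yrg mecox tin kcbj
Hunk 4: at line 2 remove [yrg,mecox,tin] add [emoie,jrbot] -> 5 lines: lvh jfxg emoie jrbot kcbj
Hunk 5: at line 1 remove [emoie] add [moqso,ceko] -> 6 lines: lvh jfxg moqso ceko jrbot kcbj
Hunk 6: at line 3 remove [ceko,jrbot] add [jwe] -> 5 lines: lvh jfxg moqso jwe kcbj
Hunk 7: at line 1 remove [jfxg,moqso] add [rfs,tgzz,vcqov] -> 6 lines: lvh rfs tgzz vcqov jwe kcbj
Final line count: 6

Answer: 6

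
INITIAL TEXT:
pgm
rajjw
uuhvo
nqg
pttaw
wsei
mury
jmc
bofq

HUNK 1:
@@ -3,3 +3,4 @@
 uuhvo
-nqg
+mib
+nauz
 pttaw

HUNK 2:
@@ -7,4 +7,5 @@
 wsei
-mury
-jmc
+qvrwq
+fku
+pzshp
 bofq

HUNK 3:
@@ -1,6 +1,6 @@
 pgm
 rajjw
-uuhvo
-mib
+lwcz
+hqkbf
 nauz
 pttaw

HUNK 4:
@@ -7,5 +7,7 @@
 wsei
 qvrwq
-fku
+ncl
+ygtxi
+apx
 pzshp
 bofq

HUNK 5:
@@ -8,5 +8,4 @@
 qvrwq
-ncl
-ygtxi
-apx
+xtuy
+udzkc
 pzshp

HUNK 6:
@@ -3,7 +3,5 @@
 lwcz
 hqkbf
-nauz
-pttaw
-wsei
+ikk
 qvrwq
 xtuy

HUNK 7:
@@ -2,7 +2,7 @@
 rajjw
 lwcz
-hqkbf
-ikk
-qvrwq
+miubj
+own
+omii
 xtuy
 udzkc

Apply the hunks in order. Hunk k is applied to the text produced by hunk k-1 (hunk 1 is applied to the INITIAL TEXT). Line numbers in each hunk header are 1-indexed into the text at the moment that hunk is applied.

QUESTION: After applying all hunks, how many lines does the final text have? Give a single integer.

Answer: 10

Derivation:
Hunk 1: at line 3 remove [nqg] add [mib,nauz] -> 10 lines: pgm rajjw uuhvo mib nauz pttaw wsei mury jmc bofq
Hunk 2: at line 7 remove [mury,jmc] add [qvrwq,fku,pzshp] -> 11 lines: pgm rajjw uuhvo mib nauz pttaw wsei qvrwq fku pzshp bofq
Hunk 3: at line 1 remove [uuhvo,mib] add [lwcz,hqkbf] -> 11 lines: pgm rajjw lwcz hqkbf nauz pttaw wsei qvrwq fku pzshp bofq
Hunk 4: at line 7 remove [fku] add [ncl,ygtxi,apx] -> 13 lines: pgm rajjw lwcz hqkbf nauz pttaw wsei qvrwq ncl ygtxi apx pzshp bofq
Hunk 5: at line 8 remove [ncl,ygtxi,apx] add [xtuy,udzkc] -> 12 lines: pgm rajjw lwcz hqkbf nauz pttaw wsei qvrwq xtuy udzkc pzshp bofq
Hunk 6: at line 3 remove [nauz,pttaw,wsei] add [ikk] -> 10 lines: pgm rajjw lwcz hqkbf ikk qvrwq xtuy udzkc pzshp bofq
Hunk 7: at line 2 remove [hqkbf,ikk,qvrwq] add [miubj,own,omii] -> 10 lines: pgm rajjw lwcz miubj own omii xtuy udzkc pzshp bofq
Final line count: 10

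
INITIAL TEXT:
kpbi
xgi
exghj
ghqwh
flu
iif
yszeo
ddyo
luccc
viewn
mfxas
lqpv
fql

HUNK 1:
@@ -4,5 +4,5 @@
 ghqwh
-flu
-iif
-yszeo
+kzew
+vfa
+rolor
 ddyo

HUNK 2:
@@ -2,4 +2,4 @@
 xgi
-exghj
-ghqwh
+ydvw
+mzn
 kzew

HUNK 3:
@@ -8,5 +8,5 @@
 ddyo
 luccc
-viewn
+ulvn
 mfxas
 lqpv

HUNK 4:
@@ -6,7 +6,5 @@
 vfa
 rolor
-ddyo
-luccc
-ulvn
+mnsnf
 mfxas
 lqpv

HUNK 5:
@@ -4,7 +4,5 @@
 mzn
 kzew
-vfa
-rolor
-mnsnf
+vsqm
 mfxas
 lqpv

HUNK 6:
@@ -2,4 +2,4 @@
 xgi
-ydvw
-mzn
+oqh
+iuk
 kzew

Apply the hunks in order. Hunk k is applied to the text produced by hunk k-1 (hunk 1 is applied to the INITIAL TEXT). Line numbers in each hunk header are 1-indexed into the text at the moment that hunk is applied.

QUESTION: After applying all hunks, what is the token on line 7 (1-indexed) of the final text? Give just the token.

Hunk 1: at line 4 remove [flu,iif,yszeo] add [kzew,vfa,rolor] -> 13 lines: kpbi xgi exghj ghqwh kzew vfa rolor ddyo luccc viewn mfxas lqpv fql
Hunk 2: at line 2 remove [exghj,ghqwh] add [ydvw,mzn] -> 13 lines: kpbi xgi ydvw mzn kzew vfa rolor ddyo luccc viewn mfxas lqpv fql
Hunk 3: at line 8 remove [viewn] add [ulvn] -> 13 lines: kpbi xgi ydvw mzn kzew vfa rolor ddyo luccc ulvn mfxas lqpv fql
Hunk 4: at line 6 remove [ddyo,luccc,ulvn] add [mnsnf] -> 11 lines: kpbi xgi ydvw mzn kzew vfa rolor mnsnf mfxas lqpv fql
Hunk 5: at line 4 remove [vfa,rolor,mnsnf] add [vsqm] -> 9 lines: kpbi xgi ydvw mzn kzew vsqm mfxas lqpv fql
Hunk 6: at line 2 remove [ydvw,mzn] add [oqh,iuk] -> 9 lines: kpbi xgi oqh iuk kzew vsqm mfxas lqpv fql
Final line 7: mfxas

Answer: mfxas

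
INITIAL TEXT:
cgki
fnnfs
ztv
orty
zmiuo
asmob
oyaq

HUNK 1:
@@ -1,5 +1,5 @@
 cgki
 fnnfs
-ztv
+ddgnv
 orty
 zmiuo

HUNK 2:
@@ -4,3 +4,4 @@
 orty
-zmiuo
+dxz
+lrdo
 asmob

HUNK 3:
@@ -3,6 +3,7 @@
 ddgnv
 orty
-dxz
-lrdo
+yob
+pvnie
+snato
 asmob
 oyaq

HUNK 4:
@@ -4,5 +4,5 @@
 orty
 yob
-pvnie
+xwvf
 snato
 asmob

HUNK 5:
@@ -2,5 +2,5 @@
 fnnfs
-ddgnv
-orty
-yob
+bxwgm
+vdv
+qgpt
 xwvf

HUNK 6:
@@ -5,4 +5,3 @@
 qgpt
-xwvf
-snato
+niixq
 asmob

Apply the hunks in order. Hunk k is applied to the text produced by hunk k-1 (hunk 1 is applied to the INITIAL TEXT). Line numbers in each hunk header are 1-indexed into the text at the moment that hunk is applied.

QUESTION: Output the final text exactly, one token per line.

Hunk 1: at line 1 remove [ztv] add [ddgnv] -> 7 lines: cgki fnnfs ddgnv orty zmiuo asmob oyaq
Hunk 2: at line 4 remove [zmiuo] add [dxz,lrdo] -> 8 lines: cgki fnnfs ddgnv orty dxz lrdo asmob oyaq
Hunk 3: at line 3 remove [dxz,lrdo] add [yob,pvnie,snato] -> 9 lines: cgki fnnfs ddgnv orty yob pvnie snato asmob oyaq
Hunk 4: at line 4 remove [pvnie] add [xwvf] -> 9 lines: cgki fnnfs ddgnv orty yob xwvf snato asmob oyaq
Hunk 5: at line 2 remove [ddgnv,orty,yob] add [bxwgm,vdv,qgpt] -> 9 lines: cgki fnnfs bxwgm vdv qgpt xwvf snato asmob oyaq
Hunk 6: at line 5 remove [xwvf,snato] add [niixq] -> 8 lines: cgki fnnfs bxwgm vdv qgpt niixq asmob oyaq

Answer: cgki
fnnfs
bxwgm
vdv
qgpt
niixq
asmob
oyaq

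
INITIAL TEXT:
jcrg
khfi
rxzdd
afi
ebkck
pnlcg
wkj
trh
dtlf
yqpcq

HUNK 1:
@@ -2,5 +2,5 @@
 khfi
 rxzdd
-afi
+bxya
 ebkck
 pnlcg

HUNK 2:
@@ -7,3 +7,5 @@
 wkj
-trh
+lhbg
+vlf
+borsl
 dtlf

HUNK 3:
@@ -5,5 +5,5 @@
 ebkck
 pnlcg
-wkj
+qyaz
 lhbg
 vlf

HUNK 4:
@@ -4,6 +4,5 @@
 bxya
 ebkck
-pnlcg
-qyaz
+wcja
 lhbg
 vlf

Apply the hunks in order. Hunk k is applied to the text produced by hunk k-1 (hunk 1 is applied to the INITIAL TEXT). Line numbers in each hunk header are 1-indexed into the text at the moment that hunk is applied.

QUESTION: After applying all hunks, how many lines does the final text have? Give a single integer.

Hunk 1: at line 2 remove [afi] add [bxya] -> 10 lines: jcrg khfi rxzdd bxya ebkck pnlcg wkj trh dtlf yqpcq
Hunk 2: at line 7 remove [trh] add [lhbg,vlf,borsl] -> 12 lines: jcrg khfi rxzdd bxya ebkck pnlcg wkj lhbg vlf borsl dtlf yqpcq
Hunk 3: at line 5 remove [wkj] add [qyaz] -> 12 lines: jcrg khfi rxzdd bxya ebkck pnlcg qyaz lhbg vlf borsl dtlf yqpcq
Hunk 4: at line 4 remove [pnlcg,qyaz] add [wcja] -> 11 lines: jcrg khfi rxzdd bxya ebkck wcja lhbg vlf borsl dtlf yqpcq
Final line count: 11

Answer: 11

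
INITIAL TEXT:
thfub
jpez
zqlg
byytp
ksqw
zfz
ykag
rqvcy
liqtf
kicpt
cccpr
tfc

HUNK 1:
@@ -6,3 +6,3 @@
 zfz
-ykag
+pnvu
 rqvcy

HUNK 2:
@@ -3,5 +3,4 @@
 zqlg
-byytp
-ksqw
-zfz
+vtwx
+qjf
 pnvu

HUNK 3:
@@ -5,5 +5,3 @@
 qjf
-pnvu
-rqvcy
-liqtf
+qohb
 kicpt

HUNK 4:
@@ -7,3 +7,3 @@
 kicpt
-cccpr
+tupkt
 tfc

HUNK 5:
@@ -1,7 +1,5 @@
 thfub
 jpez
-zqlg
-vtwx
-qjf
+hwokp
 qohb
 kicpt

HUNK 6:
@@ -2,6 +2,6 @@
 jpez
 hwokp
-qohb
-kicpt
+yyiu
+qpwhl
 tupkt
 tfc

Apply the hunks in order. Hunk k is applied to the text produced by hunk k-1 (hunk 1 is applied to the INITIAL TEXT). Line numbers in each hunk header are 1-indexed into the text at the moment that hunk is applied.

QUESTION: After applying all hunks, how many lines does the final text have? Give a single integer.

Hunk 1: at line 6 remove [ykag] add [pnvu] -> 12 lines: thfub jpez zqlg byytp ksqw zfz pnvu rqvcy liqtf kicpt cccpr tfc
Hunk 2: at line 3 remove [byytp,ksqw,zfz] add [vtwx,qjf] -> 11 lines: thfub jpez zqlg vtwx qjf pnvu rqvcy liqtf kicpt cccpr tfc
Hunk 3: at line 5 remove [pnvu,rqvcy,liqtf] add [qohb] -> 9 lines: thfub jpez zqlg vtwx qjf qohb kicpt cccpr tfc
Hunk 4: at line 7 remove [cccpr] add [tupkt] -> 9 lines: thfub jpez zqlg vtwx qjf qohb kicpt tupkt tfc
Hunk 5: at line 1 remove [zqlg,vtwx,qjf] add [hwokp] -> 7 lines: thfub jpez hwokp qohb kicpt tupkt tfc
Hunk 6: at line 2 remove [qohb,kicpt] add [yyiu,qpwhl] -> 7 lines: thfub jpez hwokp yyiu qpwhl tupkt tfc
Final line count: 7

Answer: 7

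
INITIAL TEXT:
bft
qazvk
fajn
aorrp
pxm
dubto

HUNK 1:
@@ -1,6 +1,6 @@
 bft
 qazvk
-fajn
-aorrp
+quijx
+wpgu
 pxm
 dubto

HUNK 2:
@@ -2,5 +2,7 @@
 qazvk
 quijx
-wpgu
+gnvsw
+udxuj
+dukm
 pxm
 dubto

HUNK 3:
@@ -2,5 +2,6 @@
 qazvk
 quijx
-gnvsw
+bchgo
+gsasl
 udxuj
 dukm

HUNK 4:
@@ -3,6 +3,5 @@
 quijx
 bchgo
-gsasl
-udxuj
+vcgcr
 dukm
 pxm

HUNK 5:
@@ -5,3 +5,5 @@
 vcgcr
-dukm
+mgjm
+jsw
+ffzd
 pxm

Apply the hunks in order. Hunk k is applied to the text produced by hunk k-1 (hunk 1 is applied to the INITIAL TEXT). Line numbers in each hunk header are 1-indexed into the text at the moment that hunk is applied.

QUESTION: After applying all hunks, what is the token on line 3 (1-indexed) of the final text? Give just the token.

Hunk 1: at line 1 remove [fajn,aorrp] add [quijx,wpgu] -> 6 lines: bft qazvk quijx wpgu pxm dubto
Hunk 2: at line 2 remove [wpgu] add [gnvsw,udxuj,dukm] -> 8 lines: bft qazvk quijx gnvsw udxuj dukm pxm dubto
Hunk 3: at line 2 remove [gnvsw] add [bchgo,gsasl] -> 9 lines: bft qazvk quijx bchgo gsasl udxuj dukm pxm dubto
Hunk 4: at line 3 remove [gsasl,udxuj] add [vcgcr] -> 8 lines: bft qazvk quijx bchgo vcgcr dukm pxm dubto
Hunk 5: at line 5 remove [dukm] add [mgjm,jsw,ffzd] -> 10 lines: bft qazvk quijx bchgo vcgcr mgjm jsw ffzd pxm dubto
Final line 3: quijx

Answer: quijx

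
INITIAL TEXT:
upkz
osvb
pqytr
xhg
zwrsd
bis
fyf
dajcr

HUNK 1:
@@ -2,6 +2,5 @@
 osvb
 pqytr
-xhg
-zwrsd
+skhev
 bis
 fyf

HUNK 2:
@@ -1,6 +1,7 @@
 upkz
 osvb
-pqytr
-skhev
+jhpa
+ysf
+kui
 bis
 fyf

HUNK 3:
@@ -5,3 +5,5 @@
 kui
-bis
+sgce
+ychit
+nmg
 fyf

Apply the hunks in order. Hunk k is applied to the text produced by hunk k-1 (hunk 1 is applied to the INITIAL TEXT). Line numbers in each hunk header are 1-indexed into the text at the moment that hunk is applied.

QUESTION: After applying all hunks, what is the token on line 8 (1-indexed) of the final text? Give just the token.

Hunk 1: at line 2 remove [xhg,zwrsd] add [skhev] -> 7 lines: upkz osvb pqytr skhev bis fyf dajcr
Hunk 2: at line 1 remove [pqytr,skhev] add [jhpa,ysf,kui] -> 8 lines: upkz osvb jhpa ysf kui bis fyf dajcr
Hunk 3: at line 5 remove [bis] add [sgce,ychit,nmg] -> 10 lines: upkz osvb jhpa ysf kui sgce ychit nmg fyf dajcr
Final line 8: nmg

Answer: nmg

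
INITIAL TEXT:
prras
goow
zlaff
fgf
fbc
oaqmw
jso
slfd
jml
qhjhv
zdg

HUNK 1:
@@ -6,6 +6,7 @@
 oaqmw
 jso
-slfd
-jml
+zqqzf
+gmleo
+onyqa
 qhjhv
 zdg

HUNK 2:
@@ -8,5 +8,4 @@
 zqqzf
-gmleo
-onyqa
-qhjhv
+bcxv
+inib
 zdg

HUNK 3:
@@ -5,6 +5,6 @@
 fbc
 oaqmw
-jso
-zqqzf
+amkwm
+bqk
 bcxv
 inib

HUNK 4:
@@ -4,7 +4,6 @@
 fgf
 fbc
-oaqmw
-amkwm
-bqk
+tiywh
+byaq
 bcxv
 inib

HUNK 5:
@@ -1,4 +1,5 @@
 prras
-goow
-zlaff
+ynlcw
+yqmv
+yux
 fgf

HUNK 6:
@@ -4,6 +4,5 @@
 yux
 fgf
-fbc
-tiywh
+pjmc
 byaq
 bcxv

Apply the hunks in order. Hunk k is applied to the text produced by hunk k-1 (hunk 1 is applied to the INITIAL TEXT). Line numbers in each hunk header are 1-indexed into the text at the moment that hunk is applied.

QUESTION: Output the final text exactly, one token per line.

Answer: prras
ynlcw
yqmv
yux
fgf
pjmc
byaq
bcxv
inib
zdg

Derivation:
Hunk 1: at line 6 remove [slfd,jml] add [zqqzf,gmleo,onyqa] -> 12 lines: prras goow zlaff fgf fbc oaqmw jso zqqzf gmleo onyqa qhjhv zdg
Hunk 2: at line 8 remove [gmleo,onyqa,qhjhv] add [bcxv,inib] -> 11 lines: prras goow zlaff fgf fbc oaqmw jso zqqzf bcxv inib zdg
Hunk 3: at line 5 remove [jso,zqqzf] add [amkwm,bqk] -> 11 lines: prras goow zlaff fgf fbc oaqmw amkwm bqk bcxv inib zdg
Hunk 4: at line 4 remove [oaqmw,amkwm,bqk] add [tiywh,byaq] -> 10 lines: prras goow zlaff fgf fbc tiywh byaq bcxv inib zdg
Hunk 5: at line 1 remove [goow,zlaff] add [ynlcw,yqmv,yux] -> 11 lines: prras ynlcw yqmv yux fgf fbc tiywh byaq bcxv inib zdg
Hunk 6: at line 4 remove [fbc,tiywh] add [pjmc] -> 10 lines: prras ynlcw yqmv yux fgf pjmc byaq bcxv inib zdg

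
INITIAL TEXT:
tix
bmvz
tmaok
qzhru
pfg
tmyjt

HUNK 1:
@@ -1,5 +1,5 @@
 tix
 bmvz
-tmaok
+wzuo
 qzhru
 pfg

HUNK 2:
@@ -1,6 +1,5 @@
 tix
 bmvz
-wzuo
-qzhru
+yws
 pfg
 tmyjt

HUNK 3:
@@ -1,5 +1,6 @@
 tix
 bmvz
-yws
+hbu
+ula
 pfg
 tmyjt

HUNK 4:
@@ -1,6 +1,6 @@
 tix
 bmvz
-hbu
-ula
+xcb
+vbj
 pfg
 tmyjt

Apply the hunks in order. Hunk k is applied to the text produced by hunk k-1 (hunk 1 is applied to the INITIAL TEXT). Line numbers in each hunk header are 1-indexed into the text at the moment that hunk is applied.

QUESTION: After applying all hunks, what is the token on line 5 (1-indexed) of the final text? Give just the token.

Hunk 1: at line 1 remove [tmaok] add [wzuo] -> 6 lines: tix bmvz wzuo qzhru pfg tmyjt
Hunk 2: at line 1 remove [wzuo,qzhru] add [yws] -> 5 lines: tix bmvz yws pfg tmyjt
Hunk 3: at line 1 remove [yws] add [hbu,ula] -> 6 lines: tix bmvz hbu ula pfg tmyjt
Hunk 4: at line 1 remove [hbu,ula] add [xcb,vbj] -> 6 lines: tix bmvz xcb vbj pfg tmyjt
Final line 5: pfg

Answer: pfg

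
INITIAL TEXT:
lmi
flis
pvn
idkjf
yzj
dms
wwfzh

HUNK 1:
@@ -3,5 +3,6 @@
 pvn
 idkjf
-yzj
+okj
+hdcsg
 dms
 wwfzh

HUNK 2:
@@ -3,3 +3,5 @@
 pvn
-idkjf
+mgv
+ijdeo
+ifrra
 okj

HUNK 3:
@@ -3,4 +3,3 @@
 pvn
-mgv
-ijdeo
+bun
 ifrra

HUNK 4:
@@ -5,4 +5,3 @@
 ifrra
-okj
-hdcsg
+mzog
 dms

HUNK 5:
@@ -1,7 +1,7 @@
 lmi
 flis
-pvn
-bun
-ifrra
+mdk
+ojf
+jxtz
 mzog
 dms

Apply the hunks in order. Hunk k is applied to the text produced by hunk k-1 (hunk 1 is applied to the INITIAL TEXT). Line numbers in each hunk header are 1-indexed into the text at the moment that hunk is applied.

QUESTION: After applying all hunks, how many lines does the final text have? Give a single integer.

Answer: 8

Derivation:
Hunk 1: at line 3 remove [yzj] add [okj,hdcsg] -> 8 lines: lmi flis pvn idkjf okj hdcsg dms wwfzh
Hunk 2: at line 3 remove [idkjf] add [mgv,ijdeo,ifrra] -> 10 lines: lmi flis pvn mgv ijdeo ifrra okj hdcsg dms wwfzh
Hunk 3: at line 3 remove [mgv,ijdeo] add [bun] -> 9 lines: lmi flis pvn bun ifrra okj hdcsg dms wwfzh
Hunk 4: at line 5 remove [okj,hdcsg] add [mzog] -> 8 lines: lmi flis pvn bun ifrra mzog dms wwfzh
Hunk 5: at line 1 remove [pvn,bun,ifrra] add [mdk,ojf,jxtz] -> 8 lines: lmi flis mdk ojf jxtz mzog dms wwfzh
Final line count: 8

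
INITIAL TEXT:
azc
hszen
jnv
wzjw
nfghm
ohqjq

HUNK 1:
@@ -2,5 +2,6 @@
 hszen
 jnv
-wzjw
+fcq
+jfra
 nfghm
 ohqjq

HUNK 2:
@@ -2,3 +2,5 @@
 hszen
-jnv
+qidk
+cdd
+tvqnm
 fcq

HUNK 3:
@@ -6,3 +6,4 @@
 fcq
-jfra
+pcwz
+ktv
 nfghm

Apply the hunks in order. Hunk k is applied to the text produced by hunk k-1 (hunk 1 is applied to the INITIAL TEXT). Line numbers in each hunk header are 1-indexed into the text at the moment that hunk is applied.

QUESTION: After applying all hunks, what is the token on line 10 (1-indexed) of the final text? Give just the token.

Hunk 1: at line 2 remove [wzjw] add [fcq,jfra] -> 7 lines: azc hszen jnv fcq jfra nfghm ohqjq
Hunk 2: at line 2 remove [jnv] add [qidk,cdd,tvqnm] -> 9 lines: azc hszen qidk cdd tvqnm fcq jfra nfghm ohqjq
Hunk 3: at line 6 remove [jfra] add [pcwz,ktv] -> 10 lines: azc hszen qidk cdd tvqnm fcq pcwz ktv nfghm ohqjq
Final line 10: ohqjq

Answer: ohqjq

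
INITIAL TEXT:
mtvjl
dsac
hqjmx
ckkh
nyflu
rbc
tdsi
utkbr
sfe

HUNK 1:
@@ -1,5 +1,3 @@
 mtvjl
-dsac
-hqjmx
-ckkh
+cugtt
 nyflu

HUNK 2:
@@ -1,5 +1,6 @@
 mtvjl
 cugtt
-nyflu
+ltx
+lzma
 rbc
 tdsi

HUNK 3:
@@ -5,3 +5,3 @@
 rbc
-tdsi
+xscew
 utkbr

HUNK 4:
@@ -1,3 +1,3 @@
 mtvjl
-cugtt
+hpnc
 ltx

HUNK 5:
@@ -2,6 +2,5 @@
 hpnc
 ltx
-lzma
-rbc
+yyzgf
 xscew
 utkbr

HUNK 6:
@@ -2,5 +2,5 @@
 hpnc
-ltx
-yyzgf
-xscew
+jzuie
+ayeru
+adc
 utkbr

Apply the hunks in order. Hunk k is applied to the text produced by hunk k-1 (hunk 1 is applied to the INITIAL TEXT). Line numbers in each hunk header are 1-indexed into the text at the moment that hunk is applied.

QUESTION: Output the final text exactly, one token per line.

Answer: mtvjl
hpnc
jzuie
ayeru
adc
utkbr
sfe

Derivation:
Hunk 1: at line 1 remove [dsac,hqjmx,ckkh] add [cugtt] -> 7 lines: mtvjl cugtt nyflu rbc tdsi utkbr sfe
Hunk 2: at line 1 remove [nyflu] add [ltx,lzma] -> 8 lines: mtvjl cugtt ltx lzma rbc tdsi utkbr sfe
Hunk 3: at line 5 remove [tdsi] add [xscew] -> 8 lines: mtvjl cugtt ltx lzma rbc xscew utkbr sfe
Hunk 4: at line 1 remove [cugtt] add [hpnc] -> 8 lines: mtvjl hpnc ltx lzma rbc xscew utkbr sfe
Hunk 5: at line 2 remove [lzma,rbc] add [yyzgf] -> 7 lines: mtvjl hpnc ltx yyzgf xscew utkbr sfe
Hunk 6: at line 2 remove [ltx,yyzgf,xscew] add [jzuie,ayeru,adc] -> 7 lines: mtvjl hpnc jzuie ayeru adc utkbr sfe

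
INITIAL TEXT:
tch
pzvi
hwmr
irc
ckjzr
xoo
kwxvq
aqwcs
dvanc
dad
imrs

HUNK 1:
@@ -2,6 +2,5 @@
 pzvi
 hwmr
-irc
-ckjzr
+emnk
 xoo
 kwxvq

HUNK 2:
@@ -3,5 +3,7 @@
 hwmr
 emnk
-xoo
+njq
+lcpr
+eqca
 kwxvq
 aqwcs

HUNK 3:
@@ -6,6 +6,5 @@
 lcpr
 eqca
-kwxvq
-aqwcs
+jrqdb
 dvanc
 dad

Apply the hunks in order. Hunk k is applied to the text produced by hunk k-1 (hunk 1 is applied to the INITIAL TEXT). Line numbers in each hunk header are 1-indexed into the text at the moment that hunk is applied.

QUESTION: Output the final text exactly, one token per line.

Hunk 1: at line 2 remove [irc,ckjzr] add [emnk] -> 10 lines: tch pzvi hwmr emnk xoo kwxvq aqwcs dvanc dad imrs
Hunk 2: at line 3 remove [xoo] add [njq,lcpr,eqca] -> 12 lines: tch pzvi hwmr emnk njq lcpr eqca kwxvq aqwcs dvanc dad imrs
Hunk 3: at line 6 remove [kwxvq,aqwcs] add [jrqdb] -> 11 lines: tch pzvi hwmr emnk njq lcpr eqca jrqdb dvanc dad imrs

Answer: tch
pzvi
hwmr
emnk
njq
lcpr
eqca
jrqdb
dvanc
dad
imrs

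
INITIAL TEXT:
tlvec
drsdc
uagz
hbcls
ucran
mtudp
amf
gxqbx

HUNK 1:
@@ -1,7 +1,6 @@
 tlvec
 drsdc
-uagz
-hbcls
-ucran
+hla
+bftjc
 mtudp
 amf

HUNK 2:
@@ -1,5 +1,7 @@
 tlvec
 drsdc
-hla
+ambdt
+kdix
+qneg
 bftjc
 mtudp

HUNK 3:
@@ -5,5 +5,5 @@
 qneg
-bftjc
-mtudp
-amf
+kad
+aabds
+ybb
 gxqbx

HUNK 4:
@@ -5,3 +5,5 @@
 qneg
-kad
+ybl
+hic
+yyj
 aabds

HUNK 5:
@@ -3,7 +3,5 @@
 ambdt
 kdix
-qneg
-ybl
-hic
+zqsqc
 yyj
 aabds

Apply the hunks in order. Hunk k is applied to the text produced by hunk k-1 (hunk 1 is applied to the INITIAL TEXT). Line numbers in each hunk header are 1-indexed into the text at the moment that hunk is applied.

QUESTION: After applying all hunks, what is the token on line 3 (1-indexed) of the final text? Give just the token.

Answer: ambdt

Derivation:
Hunk 1: at line 1 remove [uagz,hbcls,ucran] add [hla,bftjc] -> 7 lines: tlvec drsdc hla bftjc mtudp amf gxqbx
Hunk 2: at line 1 remove [hla] add [ambdt,kdix,qneg] -> 9 lines: tlvec drsdc ambdt kdix qneg bftjc mtudp amf gxqbx
Hunk 3: at line 5 remove [bftjc,mtudp,amf] add [kad,aabds,ybb] -> 9 lines: tlvec drsdc ambdt kdix qneg kad aabds ybb gxqbx
Hunk 4: at line 5 remove [kad] add [ybl,hic,yyj] -> 11 lines: tlvec drsdc ambdt kdix qneg ybl hic yyj aabds ybb gxqbx
Hunk 5: at line 3 remove [qneg,ybl,hic] add [zqsqc] -> 9 lines: tlvec drsdc ambdt kdix zqsqc yyj aabds ybb gxqbx
Final line 3: ambdt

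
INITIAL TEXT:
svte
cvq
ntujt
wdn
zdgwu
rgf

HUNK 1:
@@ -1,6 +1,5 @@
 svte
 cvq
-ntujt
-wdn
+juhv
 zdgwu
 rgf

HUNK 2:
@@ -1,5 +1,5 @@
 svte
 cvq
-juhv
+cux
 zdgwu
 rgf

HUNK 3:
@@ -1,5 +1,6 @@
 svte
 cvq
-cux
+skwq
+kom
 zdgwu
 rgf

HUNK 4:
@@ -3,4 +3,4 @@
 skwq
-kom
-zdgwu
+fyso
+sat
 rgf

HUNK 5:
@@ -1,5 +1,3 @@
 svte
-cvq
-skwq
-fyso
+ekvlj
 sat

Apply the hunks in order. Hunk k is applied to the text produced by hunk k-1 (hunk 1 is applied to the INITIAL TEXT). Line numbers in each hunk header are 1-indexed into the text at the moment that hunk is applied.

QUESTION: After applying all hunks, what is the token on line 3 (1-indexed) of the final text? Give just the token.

Answer: sat

Derivation:
Hunk 1: at line 1 remove [ntujt,wdn] add [juhv] -> 5 lines: svte cvq juhv zdgwu rgf
Hunk 2: at line 1 remove [juhv] add [cux] -> 5 lines: svte cvq cux zdgwu rgf
Hunk 3: at line 1 remove [cux] add [skwq,kom] -> 6 lines: svte cvq skwq kom zdgwu rgf
Hunk 4: at line 3 remove [kom,zdgwu] add [fyso,sat] -> 6 lines: svte cvq skwq fyso sat rgf
Hunk 5: at line 1 remove [cvq,skwq,fyso] add [ekvlj] -> 4 lines: svte ekvlj sat rgf
Final line 3: sat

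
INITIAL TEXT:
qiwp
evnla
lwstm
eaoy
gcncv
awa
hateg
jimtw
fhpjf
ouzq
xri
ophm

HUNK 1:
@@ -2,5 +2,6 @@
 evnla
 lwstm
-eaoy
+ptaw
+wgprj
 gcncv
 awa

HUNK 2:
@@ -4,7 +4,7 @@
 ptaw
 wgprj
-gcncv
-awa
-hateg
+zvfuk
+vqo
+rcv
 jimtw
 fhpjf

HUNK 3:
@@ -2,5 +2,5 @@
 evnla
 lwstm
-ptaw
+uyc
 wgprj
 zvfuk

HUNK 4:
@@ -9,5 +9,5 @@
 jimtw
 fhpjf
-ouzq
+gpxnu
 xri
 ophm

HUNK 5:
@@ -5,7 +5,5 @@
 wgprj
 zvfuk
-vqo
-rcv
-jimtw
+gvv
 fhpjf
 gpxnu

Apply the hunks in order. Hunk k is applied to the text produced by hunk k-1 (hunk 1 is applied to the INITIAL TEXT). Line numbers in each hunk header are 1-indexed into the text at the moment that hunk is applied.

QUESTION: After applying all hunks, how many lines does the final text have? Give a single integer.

Answer: 11

Derivation:
Hunk 1: at line 2 remove [eaoy] add [ptaw,wgprj] -> 13 lines: qiwp evnla lwstm ptaw wgprj gcncv awa hateg jimtw fhpjf ouzq xri ophm
Hunk 2: at line 4 remove [gcncv,awa,hateg] add [zvfuk,vqo,rcv] -> 13 lines: qiwp evnla lwstm ptaw wgprj zvfuk vqo rcv jimtw fhpjf ouzq xri ophm
Hunk 3: at line 2 remove [ptaw] add [uyc] -> 13 lines: qiwp evnla lwstm uyc wgprj zvfuk vqo rcv jimtw fhpjf ouzq xri ophm
Hunk 4: at line 9 remove [ouzq] add [gpxnu] -> 13 lines: qiwp evnla lwstm uyc wgprj zvfuk vqo rcv jimtw fhpjf gpxnu xri ophm
Hunk 5: at line 5 remove [vqo,rcv,jimtw] add [gvv] -> 11 lines: qiwp evnla lwstm uyc wgprj zvfuk gvv fhpjf gpxnu xri ophm
Final line count: 11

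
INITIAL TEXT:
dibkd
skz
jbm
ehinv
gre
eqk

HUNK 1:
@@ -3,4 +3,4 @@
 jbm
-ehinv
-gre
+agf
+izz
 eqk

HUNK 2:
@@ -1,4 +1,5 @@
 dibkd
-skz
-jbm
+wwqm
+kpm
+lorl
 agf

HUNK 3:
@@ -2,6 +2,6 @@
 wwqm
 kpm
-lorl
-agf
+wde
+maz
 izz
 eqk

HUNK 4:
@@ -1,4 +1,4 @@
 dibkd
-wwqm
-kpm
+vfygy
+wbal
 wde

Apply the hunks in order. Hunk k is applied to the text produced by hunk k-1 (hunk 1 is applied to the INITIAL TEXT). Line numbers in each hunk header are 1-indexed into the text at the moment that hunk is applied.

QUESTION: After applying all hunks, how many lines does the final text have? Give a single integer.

Hunk 1: at line 3 remove [ehinv,gre] add [agf,izz] -> 6 lines: dibkd skz jbm agf izz eqk
Hunk 2: at line 1 remove [skz,jbm] add [wwqm,kpm,lorl] -> 7 lines: dibkd wwqm kpm lorl agf izz eqk
Hunk 3: at line 2 remove [lorl,agf] add [wde,maz] -> 7 lines: dibkd wwqm kpm wde maz izz eqk
Hunk 4: at line 1 remove [wwqm,kpm] add [vfygy,wbal] -> 7 lines: dibkd vfygy wbal wde maz izz eqk
Final line count: 7

Answer: 7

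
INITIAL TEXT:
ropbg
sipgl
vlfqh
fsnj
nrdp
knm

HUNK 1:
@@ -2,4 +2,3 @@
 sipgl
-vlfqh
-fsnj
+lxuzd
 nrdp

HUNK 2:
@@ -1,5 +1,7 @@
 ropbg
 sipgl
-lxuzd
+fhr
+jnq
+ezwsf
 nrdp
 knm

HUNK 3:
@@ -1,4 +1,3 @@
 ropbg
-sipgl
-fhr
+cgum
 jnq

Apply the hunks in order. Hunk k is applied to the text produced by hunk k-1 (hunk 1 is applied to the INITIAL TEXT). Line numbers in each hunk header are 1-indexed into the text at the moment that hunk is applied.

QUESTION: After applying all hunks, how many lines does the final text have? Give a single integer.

Hunk 1: at line 2 remove [vlfqh,fsnj] add [lxuzd] -> 5 lines: ropbg sipgl lxuzd nrdp knm
Hunk 2: at line 1 remove [lxuzd] add [fhr,jnq,ezwsf] -> 7 lines: ropbg sipgl fhr jnq ezwsf nrdp knm
Hunk 3: at line 1 remove [sipgl,fhr] add [cgum] -> 6 lines: ropbg cgum jnq ezwsf nrdp knm
Final line count: 6

Answer: 6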